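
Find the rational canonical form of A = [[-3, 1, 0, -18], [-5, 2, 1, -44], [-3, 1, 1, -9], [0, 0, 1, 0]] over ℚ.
R = [[0, 0, 0, -9], [1, 0, 0, 0], [0, 1, 0, -6], [0, 0, 1, 0]]

The invariant factors of A (the non-unit diagonal entries of the Smith normal form of xI - A over ℚ[x]) are (x^2 + 3)^2, each dividing the next. The characteristic polynomial is their product, (x^2 + 3)^2.

The rational canonical form is the block-diagonal matrix of companion matrices C(f_i):
R = [[0, 0, 0, -9], [1, 0, 0, 0], [0, 1, 0, -6], [0, 0, 1, 0]].

Note the characteristic polynomial does not split into linear factors over ℚ, so A has no Jordan form over ℚ; the rational canonical form exists over any field.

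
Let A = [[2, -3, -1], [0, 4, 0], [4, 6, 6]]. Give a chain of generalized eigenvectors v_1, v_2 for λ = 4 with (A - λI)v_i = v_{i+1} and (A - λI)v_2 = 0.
We seek v_1 ∈ ker((A - 4I)^2) \ ker(A - 4I), then set v_{i+1} = (A - 4I) v_i.

One such chain is v_1 = [[-3, 1, 2]]^T, v_2 = [[1, 0, -2]]^T. Check: (A - 4I) v_2 = [[0, 0, 0]]^T = 0.

v_1 = [[-3, 1, 2]]^T, v_2 = [[1, 0, -2]]^T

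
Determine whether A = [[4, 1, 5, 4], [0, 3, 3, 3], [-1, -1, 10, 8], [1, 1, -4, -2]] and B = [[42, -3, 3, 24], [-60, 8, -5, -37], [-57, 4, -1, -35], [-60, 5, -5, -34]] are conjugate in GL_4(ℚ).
Yes.

Two matrices over a field are similar if and only if they have the same invariant factors.

Both A and B have characteristic polynomial (x - 6)(x - 3)^3 and minimal polynomial (x - 6)(x - 3)^2. Computing further, both have invariant factors x - 3, (x - 6)(x - 3)^2. Hence A and B are similar.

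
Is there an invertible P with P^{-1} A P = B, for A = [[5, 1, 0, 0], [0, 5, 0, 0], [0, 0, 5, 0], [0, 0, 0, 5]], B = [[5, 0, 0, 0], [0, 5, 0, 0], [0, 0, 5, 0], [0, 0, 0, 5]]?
No.

Both have characteristic polynomial (x - 5)^4, but the minimal polynomial of A is (x - 5)^2 while the minimal polynomial of B is x - 5. The minimal polynomial is a similarity invariant, so A and B are not similar.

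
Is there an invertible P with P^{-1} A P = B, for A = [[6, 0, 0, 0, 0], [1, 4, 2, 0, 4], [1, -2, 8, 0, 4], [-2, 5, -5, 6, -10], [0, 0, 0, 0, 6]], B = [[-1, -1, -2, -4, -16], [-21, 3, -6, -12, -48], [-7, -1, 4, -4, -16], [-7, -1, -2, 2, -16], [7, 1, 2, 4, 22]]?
No.

Both have characteristic polynomial (x - 6)^5 and minimal polynomial (x - 6)^2. But rank(A - 6I) = 2 for A while rank(B - 6I) = 1 for B, so the number of Jordan blocks at λ = 6 differs. A and B are not similar.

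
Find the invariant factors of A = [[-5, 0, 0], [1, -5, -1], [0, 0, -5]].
x + 5, (x + 5)^2

The Jordan structure of A has elementary divisors (x + 5)^2, (x + 5). Arranging the block sizes at each eigenvalue in decreasing order and taking row products gives the invariant factors.

Invariant factors (smallest first, each dividing the next): x + 5, (x + 5)^2.

Check: the last factor (x + 5)^2 is the minimal polynomial, and the product (x + 5)^3 is the characteristic polynomial.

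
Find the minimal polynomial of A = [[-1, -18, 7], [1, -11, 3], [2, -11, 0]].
The characteristic polynomial factors as (x + 4)^3. The minimal polynomial is ∏(x - λ)^{k_λ} where k_λ is the size of the largest Jordan block at λ.

For λ = -4: rank(A + 4I) = 2, and the largest Jordan block has size 3 (the smallest k with rank((A + 4I)^k) = rank((A + 4I)^(k+1))).

So m_A(x) = (x + 4)^3.

m_A(x) = (x + 4)^3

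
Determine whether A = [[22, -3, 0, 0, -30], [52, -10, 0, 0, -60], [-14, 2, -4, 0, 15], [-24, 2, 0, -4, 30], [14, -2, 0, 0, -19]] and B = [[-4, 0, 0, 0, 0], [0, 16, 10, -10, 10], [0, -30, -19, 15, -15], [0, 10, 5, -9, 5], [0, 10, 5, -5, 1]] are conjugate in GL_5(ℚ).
Both have characteristic polynomial (x - 1)(x + 4)^4, but the minimal polynomial of A is (x - 1)(x + 4)^2 while the minimal polynomial of B is (x - 1)(x + 4). The minimal polynomial is a similarity invariant, so A and B are not similar.

No.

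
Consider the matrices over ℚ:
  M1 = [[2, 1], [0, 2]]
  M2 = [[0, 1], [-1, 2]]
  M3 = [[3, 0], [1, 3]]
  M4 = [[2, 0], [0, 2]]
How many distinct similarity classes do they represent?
4 classes: {M1}, {M2}, {M3}, {M4}

Characteristic polynomials: χ_{M1} = (x - 2)^2, χ_{M2} = (x - 1)^2, χ_{M3} = (x - 3)^2, χ_{M4} = (x - 2)^2.

{M1}: invariant factors (x - 2)^2.

{M2}: invariant factors (x - 1)^2.

{M3}: invariant factors (x - 3)^2.

{M4}: invariant factors x - 2, x - 2.

Matrices are similar if and only if their invariant-factor lists agree; the partition into similarity classes is {M1}, {M2}, {M3}, {M4}.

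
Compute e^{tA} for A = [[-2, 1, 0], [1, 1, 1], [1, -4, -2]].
A has Jordan form J = [[-1, 1, 0], [0, -1, 1], [0, 0, -1]] with A = PJP^{-1}, so e^{tA} = P e^{tJ} P^{-1}.

For a Jordan block J_k(λ), e^{tJ_k(λ)} = e^{λt} · (I + tN + t^2 N^2/2! + ... + t^{k-1} N^{k-1}/(k-1)!) where N is the nilpotent superdiagonal part.

Assembling the blocks and conjugating back gives the entries of e^{tA} as shown above.

e^{tA} = [[(t^2 - t + 1)*e^{-t}, t*(t + 2)*e^{-t}/2, t^2*e^{-t}/2], [t*(t + 1)*e^{-t}, (t^2 + 4*t + 2)*e^{-t}/2, t*(t + 2)*e^{-t}/2], [t*(1 - 3*t)*e^{-t}, t*(-3*t - 8)*e^{-t}/2, (-3*t^2/2 - t + 1)*e^{-t}]]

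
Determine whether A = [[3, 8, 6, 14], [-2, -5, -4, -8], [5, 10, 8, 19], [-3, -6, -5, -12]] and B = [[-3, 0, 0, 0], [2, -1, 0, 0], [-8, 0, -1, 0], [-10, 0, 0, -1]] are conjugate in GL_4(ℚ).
Both have characteristic polynomial (x + 1)^3(x + 3), but the minimal polynomial of A is (x + 1)^2(x + 3) while the minimal polynomial of B is (x + 1)(x + 3). The minimal polynomial is a similarity invariant, so A and B are not similar.

No.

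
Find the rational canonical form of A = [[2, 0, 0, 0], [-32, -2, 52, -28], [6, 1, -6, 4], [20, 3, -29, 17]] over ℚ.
The invariant factors of A (the non-unit diagonal entries of the Smith normal form of xI - A over ℚ[x]) are x - 2, (x - 5)(x - 2)^2, each dividing the next. The characteristic polynomial is their product, (x - 5)(x - 2)^3.

The rational canonical form is the block-diagonal matrix of companion matrices C(f_i):
R = [[2, 0, 0, 0], [0, 0, 0, 20], [0, 1, 0, -24], [0, 0, 1, 9]].

R = [[2, 0, 0, 0], [0, 0, 0, 20], [0, 1, 0, -24], [0, 0, 1, 9]]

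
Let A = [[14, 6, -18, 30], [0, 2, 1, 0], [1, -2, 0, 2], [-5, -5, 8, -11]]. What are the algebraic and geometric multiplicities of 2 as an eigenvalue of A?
algebraic multiplicity 3, geometric multiplicity 1

The characteristic polynomial is (x - 2)^3(x + 1), so the factor x - 2 appears with exponent 3: the algebraic multiplicity is 3.

rank(A - 2I) = 3, so the eigenspace has dimension 4 - 3 = 1: the geometric multiplicity is 1.

Since 1 < 3, A is not diagonalizable.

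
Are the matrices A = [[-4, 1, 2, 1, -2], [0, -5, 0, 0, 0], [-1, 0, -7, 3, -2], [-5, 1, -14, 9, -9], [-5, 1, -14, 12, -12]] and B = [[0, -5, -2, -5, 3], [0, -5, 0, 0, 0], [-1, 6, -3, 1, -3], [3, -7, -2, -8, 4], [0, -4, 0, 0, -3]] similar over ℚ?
Two matrices over a field are similar if and only if they have the same invariant factors.

Both A and B have characteristic polynomial (x + 3)^3(x + 5)^2 and minimal polynomial (x + 3)^3(x + 5)^2. Computing further, both have invariant factors (x + 3)^3(x + 5)^2. Hence A and B are similar.

Yes.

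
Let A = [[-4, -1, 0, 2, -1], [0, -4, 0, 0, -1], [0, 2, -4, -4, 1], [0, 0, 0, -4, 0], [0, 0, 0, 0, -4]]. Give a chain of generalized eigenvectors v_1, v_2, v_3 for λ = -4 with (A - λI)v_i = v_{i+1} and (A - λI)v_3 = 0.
We seek v_1 ∈ ker((A + 4I)^3) \ ker((A + 4I)^2), then set v_{i+1} = (A + 4I) v_i.

One such chain is v_1 = [[3, 0, 1, 0, -1]]^T, v_2 = [[1, 1, -1, 0, 0]]^T, v_3 = [[-1, 0, 2, 0, 0]]^T. Check: (A + 4I) v_3 = [[0, 0, 0, 0, 0]]^T = 0.

v_1 = [[3, 0, 1, 0, -1]]^T, v_2 = [[1, 1, -1, 0, 0]]^T, v_3 = [[-1, 0, 2, 0, 0]]^T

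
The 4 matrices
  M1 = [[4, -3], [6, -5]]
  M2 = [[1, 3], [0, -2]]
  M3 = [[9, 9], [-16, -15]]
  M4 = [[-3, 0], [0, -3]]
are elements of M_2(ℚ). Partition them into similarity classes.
Characteristic polynomials: χ_{M1} = (x - 1)(x + 2), χ_{M2} = (x - 1)(x + 2), χ_{M3} = (x + 3)^2, χ_{M4} = (x + 3)^2.

{M1, M2}: invariant factors (x - 1)(x + 2).

{M3}: invariant factors (x + 3)^2.

{M4}: invariant factors x + 3, x + 3.

Matrices are similar if and only if their invariant-factor lists agree; the partition into similarity classes is {M1, M2}, {M3}, {M4}.

3 classes: {M1, M2}, {M3}, {M4}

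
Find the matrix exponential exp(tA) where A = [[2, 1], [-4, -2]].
A has Jordan form J = [[0, 1], [0, 0]] with A = PJP^{-1}, so e^{tA} = P e^{tJ} P^{-1}.

For a Jordan block J_k(λ), e^{tJ_k(λ)} = e^{λt} · (I + tN + t^2 N^2/2! + ... + t^{k-1} N^{k-1}/(k-1)!) where N is the nilpotent superdiagonal part.

Assembling the blocks and conjugating back gives the entries of e^{tA} as shown above.

e^{tA} = [[2*t + 1, t], [-4*t, 1 - 2*t]]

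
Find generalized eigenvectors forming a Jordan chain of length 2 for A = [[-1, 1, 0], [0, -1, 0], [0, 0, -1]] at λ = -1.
We seek v_1 ∈ ker((A + I)^2) \ ker(A + I), then set v_{i+1} = (A + I) v_i.

One such chain is v_1 = [[2, 1, 2]]^T, v_2 = [[1, 0, 0]]^T. Check: (A + I) v_2 = [[0, 0, 0]]^T = 0.

v_1 = [[2, 1, 2]]^T, v_2 = [[1, 0, 0]]^T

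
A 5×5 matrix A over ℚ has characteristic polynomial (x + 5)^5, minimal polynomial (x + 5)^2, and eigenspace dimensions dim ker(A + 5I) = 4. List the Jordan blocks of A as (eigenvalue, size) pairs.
Jordan blocks: (-5, 2), (-5, 1), (-5, 1), (-5, 1)

λ = -5: algebraic multiplicity 5 (exponent in χ_A), largest block size 2 (exponent in m_A), 4 blocks (geometric multiplicity). These force block sizes [2, 1, 1, 1].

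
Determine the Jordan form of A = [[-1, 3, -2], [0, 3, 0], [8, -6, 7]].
J = [[3, 1, 0], [0, 3, 0], [0, 0, 3]]

The characteristic polynomial is det(xI - A) = (x - 3)^3, so the eigenvalues are 3 (algebraic multiplicity 3).

For λ = 3: rank(A - 3I) = 1, rank((A - 3I)^2) = 0. The eigenspace has dimension 3 - 1 = 2, so there are 2 Jordan blocks; the rank sequence gives block sizes [2, 1].

Assembling the blocks gives the Jordan form J above.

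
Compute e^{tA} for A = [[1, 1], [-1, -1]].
e^{tA} = [[t + 1, t], [-t, 1 - t]]

A has Jordan form J = [[0, 1], [0, 0]] with A = PJP^{-1}, so e^{tA} = P e^{tJ} P^{-1}.

For a Jordan block J_k(λ), e^{tJ_k(λ)} = e^{λt} · (I + tN + t^2 N^2/2! + ... + t^{k-1} N^{k-1}/(k-1)!) where N is the nilpotent superdiagonal part.

Assembling the blocks and conjugating back gives the entries of e^{tA} as shown above.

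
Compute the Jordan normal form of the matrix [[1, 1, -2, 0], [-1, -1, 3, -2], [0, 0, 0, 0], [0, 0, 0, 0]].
J = [[0, 1, 0, 0], [0, 0, 1, 0], [0, 0, 0, 0], [0, 0, 0, 0]]

The characteristic polynomial is det(xI - A) = x^4, so the eigenvalues are 0 (algebraic multiplicity 4).

For λ = 0: rank(A) = 2, rank(A^2) = 1, rank(A^3) = 0. The eigenspace has dimension 4 - 2 = 2, so there are 2 Jordan blocks; the rank sequence gives block sizes [3, 1].

Assembling the blocks gives the Jordan form J above.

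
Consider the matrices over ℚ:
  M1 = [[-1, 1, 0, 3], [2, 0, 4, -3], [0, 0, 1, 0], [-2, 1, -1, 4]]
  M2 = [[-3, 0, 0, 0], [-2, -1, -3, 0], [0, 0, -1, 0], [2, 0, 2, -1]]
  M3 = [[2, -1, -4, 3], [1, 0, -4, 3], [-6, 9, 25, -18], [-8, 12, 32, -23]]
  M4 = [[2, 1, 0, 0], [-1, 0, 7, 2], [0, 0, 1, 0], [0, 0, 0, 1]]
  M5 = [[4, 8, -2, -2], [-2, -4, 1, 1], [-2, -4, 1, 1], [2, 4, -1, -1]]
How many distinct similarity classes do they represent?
Characteristic polynomials: χ_{M1} = (x - 1)^4, χ_{M2} = (x + 1)^3(x + 3), χ_{M3} = (x - 1)^4, χ_{M4} = (x - 1)^4, χ_{M5} = x^4.

{M1, M3, M4}: invariant factors x - 1, (x - 1)^3.

{M2}: invariant factors x + 1, (x + 1)^2(x + 3).

{M5}: invariant factors x, x, x^2.

Matrices are similar if and only if their invariant-factor lists agree; the partition into similarity classes is {M1, M3, M4}, {M2}, {M5}.

3 classes: {M1, M3, M4}, {M2}, {M5}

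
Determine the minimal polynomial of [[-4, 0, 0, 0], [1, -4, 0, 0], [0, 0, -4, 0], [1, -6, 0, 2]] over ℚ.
m_A(x) = (x - 2)(x + 4)^2

The characteristic polynomial factors as (x - 2)(x + 4)^3. The minimal polynomial is ∏(x - λ)^{k_λ} where k_λ is the size of the largest Jordan block at λ.

For λ = -4: rank(A + 4I) = 2, and the largest Jordan block has size 2 (the smallest k with rank((A + 4I)^k) = rank((A + 4I)^(k+1))).
For λ = 2: rank(A - 2I) = 3, and the largest Jordan block has size 1 (the smallest k with rank((A - 2I)^k) = rank((A - 2I)^(k+1))).

So m_A(x) = (x - 2)(x + 4)^2.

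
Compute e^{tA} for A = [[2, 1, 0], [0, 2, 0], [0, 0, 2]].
e^{tA} = [[e^{2*t}, t*e^{2*t}, 0], [0, e^{2*t}, 0], [0, 0, e^{2*t}]]

A has Jordan form J = [[2, 1, 0], [0, 2, 0], [0, 0, 2]] with A = PJP^{-1}, so e^{tA} = P e^{tJ} P^{-1}.

For a Jordan block J_k(λ), e^{tJ_k(λ)} = e^{λt} · (I + tN + t^2 N^2/2! + ... + t^{k-1} N^{k-1}/(k-1)!) where N is the nilpotent superdiagonal part.

Assembling the blocks and conjugating back gives the entries of e^{tA} as shown above.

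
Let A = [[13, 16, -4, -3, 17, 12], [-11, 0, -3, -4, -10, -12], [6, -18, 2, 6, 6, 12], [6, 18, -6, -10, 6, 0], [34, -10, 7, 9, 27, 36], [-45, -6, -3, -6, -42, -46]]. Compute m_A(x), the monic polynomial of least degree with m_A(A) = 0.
The characteristic polynomial factors as (x - 2)^2(x + 4)^2(x + 5)^2. The minimal polynomial is ∏(x - λ)^{k_λ} where k_λ is the size of the largest Jordan block at λ.

For λ = -5: rank(A + 5I) = 5, and the largest Jordan block has size 2 (the smallest k with rank((A + 5I)^k) = rank((A + 5I)^(k+1))).
For λ = -4: rank(A + 4I) = 4, and the largest Jordan block has size 1 (the smallest k with rank((A + 4I)^k) = rank((A + 4I)^(k+1))).
For λ = 2: rank(A - 2I) = 4, and the largest Jordan block has size 1 (the smallest k with rank((A - 2I)^k) = rank((A - 2I)^(k+1))).

So m_A(x) = (x - 2)(x + 4)(x + 5)^2.

m_A(x) = (x - 2)(x + 4)(x + 5)^2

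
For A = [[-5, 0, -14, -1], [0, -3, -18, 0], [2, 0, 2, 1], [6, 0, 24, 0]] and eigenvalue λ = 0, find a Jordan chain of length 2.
v_1 = [[1, 2, 0, -1]]^T, v_2 = [[-4, -6, 1, 6]]^T

We seek v_1 ∈ ker(A^2) \ ker(A), then set v_{i+1} = A v_i.

One such chain is v_1 = [[1, 2, 0, -1]]^T, v_2 = [[-4, -6, 1, 6]]^T. Check: A v_2 = [[0, 0, 0, 0]]^T = 0.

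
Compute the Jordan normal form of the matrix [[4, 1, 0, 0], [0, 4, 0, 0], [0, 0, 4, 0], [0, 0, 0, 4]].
The characteristic polynomial is det(xI - A) = (x - 4)^4, so the eigenvalues are 4 (algebraic multiplicity 4).

For λ = 4: rank(A - 4I) = 1, rank((A - 4I)^2) = 0. The eigenspace has dimension 4 - 1 = 3, so there are 3 Jordan blocks; the rank sequence gives block sizes [2, 1, 1].

Assembling the blocks gives the Jordan form J above.

J = [[4, 1, 0, 0], [0, 4, 0, 0], [0, 0, 4, 0], [0, 0, 0, 4]]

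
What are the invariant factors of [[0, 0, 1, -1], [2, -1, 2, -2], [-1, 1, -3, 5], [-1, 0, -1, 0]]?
x + 1, (x + 1)^3

The Jordan structure of A has elementary divisors (x + 1)^3, (x + 1). Arranging the block sizes at each eigenvalue in decreasing order and taking row products gives the invariant factors.

Invariant factors (smallest first, each dividing the next): x + 1, (x + 1)^3.

Check: the last factor (x + 1)^3 is the minimal polynomial, and the product (x + 1)^4 is the characteristic polynomial.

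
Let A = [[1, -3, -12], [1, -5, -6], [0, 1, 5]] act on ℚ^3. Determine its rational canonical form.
R = [[0, 0, -16], [1, 0, 16], [0, 1, 1]]

The invariant factors of A (the non-unit diagonal entries of the Smith normal form of xI - A over ℚ[x]) are (x - 4)(x - 1)(x + 4), each dividing the next. The characteristic polynomial is their product, (x - 4)(x - 1)(x + 4).

The rational canonical form is the block-diagonal matrix of companion matrices C(f_i):
R = [[0, 0, -16], [1, 0, 16], [0, 1, 1]].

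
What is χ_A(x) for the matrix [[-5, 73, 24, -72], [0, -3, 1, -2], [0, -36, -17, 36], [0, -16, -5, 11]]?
xI - A = [[x + 5, -73, -24, 72], [0, x + 3, -1, 2], [0, 36, x + 17, -36], [0, 16, 5, x - 11]].

Expanding det(xI - A) along the first row:
det(xI - A) = + (x + 5)·det([[x + 3, -1, 2], [36, x + 17, -36], [16, 5, x - 11]]) - (-73)·det([[0, -1, 2], [0, x + 17, -36], [0, 5, x - 11]]) + (-24)·det([[0, x + 3, 2], [0, 36, -36], [0, 16, x - 11]]) - (72)·det([[0, x + 3, -1], [0, 36, x + 17], [0, 16, 5]]).

Evaluating gives χ_A(x) = x^4 + 14x^3 + 60x^2 + 50x - 125 = (x - 1)(x + 5)^3.

χ_A(x) = (x - 1)(x + 5)^3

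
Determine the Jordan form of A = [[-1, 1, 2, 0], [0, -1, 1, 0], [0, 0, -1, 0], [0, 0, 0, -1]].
J = [[-1, 1, 0, 0], [0, -1, 1, 0], [0, 0, -1, 0], [0, 0, 0, -1]]

The characteristic polynomial is det(xI - A) = (x + 1)^4, so the eigenvalues are -1 (algebraic multiplicity 4).

For λ = -1: rank(A + I) = 2, rank((A + I)^2) = 1, rank((A + I)^3) = 0. The eigenspace has dimension 4 - 2 = 2, so there are 2 Jordan blocks; the rank sequence gives block sizes [3, 1].

Assembling the blocks gives the Jordan form J above.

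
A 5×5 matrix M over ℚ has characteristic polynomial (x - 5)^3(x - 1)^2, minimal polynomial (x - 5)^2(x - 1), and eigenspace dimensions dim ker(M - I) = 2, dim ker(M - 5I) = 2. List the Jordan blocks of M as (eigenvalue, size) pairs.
Jordan blocks: (1, 1), (1, 1), (5, 2), (5, 1)

λ = 1: algebraic multiplicity 2 (exponent in χ_M), largest block size 1 (exponent in m_M), 2 blocks (geometric multiplicity). These force block sizes [1, 1].
λ = 5: algebraic multiplicity 3 (exponent in χ_M), largest block size 2 (exponent in m_M), 2 blocks (geometric multiplicity). These force block sizes [2, 1].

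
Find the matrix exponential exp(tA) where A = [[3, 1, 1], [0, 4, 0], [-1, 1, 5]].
A has Jordan form J = [[4, 1, 0], [0, 4, 0], [0, 0, 4]] with A = PJP^{-1}, so e^{tA} = P e^{tJ} P^{-1}.

For a Jordan block J_k(λ), e^{tJ_k(λ)} = e^{λt} · (I + tN + t^2 N^2/2! + ... + t^{k-1} N^{k-1}/(k-1)!) where N is the nilpotent superdiagonal part.

Assembling the blocks and conjugating back gives the entries of e^{tA} as shown above.

e^{tA} = [[(1 - t)*e^{4*t}, t*e^{4*t}, t*e^{4*t}], [0, e^{4*t}, 0], [-t*e^{4*t}, t*e^{4*t}, (t + 1)*e^{4*t}]]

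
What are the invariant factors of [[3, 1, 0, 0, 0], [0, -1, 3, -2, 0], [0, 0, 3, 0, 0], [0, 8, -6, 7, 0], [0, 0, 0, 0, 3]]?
x - 3, x - 3, (x - 3)^3

The Jordan structure of A has elementary divisors (x - 3)^3, (x - 3), (x - 3). Arranging the block sizes at each eigenvalue in decreasing order and taking row products gives the invariant factors.

Invariant factors (smallest first, each dividing the next): x - 3, x - 3, (x - 3)^3.

Check: the last factor (x - 3)^3 is the minimal polynomial, and the product (x - 3)^5 is the characteristic polynomial.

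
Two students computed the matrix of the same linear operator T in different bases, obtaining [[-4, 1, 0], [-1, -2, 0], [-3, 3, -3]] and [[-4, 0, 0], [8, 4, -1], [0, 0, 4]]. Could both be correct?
trace(A) = -9 but trace(B) = 4. The trace is a similarity invariant, so A and B are not similar.

No.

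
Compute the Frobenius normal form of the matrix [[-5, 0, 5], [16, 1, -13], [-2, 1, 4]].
The invariant factors of A (the non-unit diagonal entries of the Smith normal form of xI - A over ℚ[x]) are x^3 + 2x - 5, each dividing the next. The characteristic polynomial is their product, x^3 + 2x - 5.

The rational canonical form is the block-diagonal matrix of companion matrices C(f_i):
R = [[0, 0, 5], [1, 0, -2], [0, 1, 0]].

Note the characteristic polynomial does not split into linear factors over ℚ, so A has no Jordan form over ℚ; the rational canonical form exists over any field.

R = [[0, 0, 5], [1, 0, -2], [0, 1, 0]]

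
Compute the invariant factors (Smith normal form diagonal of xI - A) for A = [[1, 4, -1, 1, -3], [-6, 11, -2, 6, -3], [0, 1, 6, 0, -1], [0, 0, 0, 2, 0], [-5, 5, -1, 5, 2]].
x - 2, (x - 6)^3(x - 2)

The Jordan structure of A has elementary divisors (x - 2), (x - 2), (x - 6)^3. Arranging the block sizes at each eigenvalue in decreasing order and taking row products gives the invariant factors.

Invariant factors (smallest first, each dividing the next): x - 2, (x - 6)^3(x - 2).

Check: the last factor (x - 6)^3(x - 2) is the minimal polynomial, and the product (x - 6)^3(x - 2)^2 is the characteristic polynomial.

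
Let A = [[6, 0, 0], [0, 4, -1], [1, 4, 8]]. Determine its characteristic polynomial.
χ_A(x) = (x - 6)^3

xI - A = [[x - 6, 0, 0], [0, x - 4, 1], [-1, -4, x - 8]].

Expanding det(xI - A) along the first row:
det(xI - A) = + (x - 6)·det([[x - 4, 1], [-4, x - 8]]) - (0)·det([[0, 1], [-1, x - 8]]) + (0)·det([[0, x - 4], [-1, -4]]).

Evaluating gives χ_A(x) = x^3 - 18x^2 + 108x - 216 = (x - 6)^3.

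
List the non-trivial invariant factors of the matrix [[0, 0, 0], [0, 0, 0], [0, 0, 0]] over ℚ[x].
The Jordan structure of A has elementary divisors x, x, x. Arranging the block sizes at each eigenvalue in decreasing order and taking row products gives the invariant factors.

Invariant factors (smallest first, each dividing the next): x, x, x.

Check: the last factor x is the minimal polynomial, and the product x^3 is the characteristic polynomial.

x, x, x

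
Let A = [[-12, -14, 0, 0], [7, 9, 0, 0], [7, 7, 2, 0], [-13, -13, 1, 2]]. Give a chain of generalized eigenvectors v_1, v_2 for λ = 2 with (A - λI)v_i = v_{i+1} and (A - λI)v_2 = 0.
v_1 = [[0, 0, 1, 0]]^T, v_2 = [[0, 0, 0, 1]]^T

We seek v_1 ∈ ker((A - 2I)^2) \ ker(A - 2I), then set v_{i+1} = (A - 2I) v_i.

One such chain is v_1 = [[0, 0, 1, 0]]^T, v_2 = [[0, 0, 0, 1]]^T. Check: (A - 2I) v_2 = [[0, 0, 0, 0]]^T = 0.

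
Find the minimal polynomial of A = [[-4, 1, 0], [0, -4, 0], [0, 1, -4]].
The characteristic polynomial factors as (x + 4)^3. The minimal polynomial is ∏(x - λ)^{k_λ} where k_λ is the size of the largest Jordan block at λ.

For λ = -4: rank(A + 4I) = 1, and the largest Jordan block has size 2 (the smallest k with rank((A + 4I)^k) = rank((A + 4I)^(k+1))).

So m_A(x) = (x + 4)^2.

m_A(x) = (x + 4)^2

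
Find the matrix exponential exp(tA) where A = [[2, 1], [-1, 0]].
e^{tA} = [[(t + 1)*e^{t}, t*e^{t}], [-t*e^{t}, (1 - t)*e^{t}]]

A has Jordan form J = [[1, 1], [0, 1]] with A = PJP^{-1}, so e^{tA} = P e^{tJ} P^{-1}.

For a Jordan block J_k(λ), e^{tJ_k(λ)} = e^{λt} · (I + tN + t^2 N^2/2! + ... + t^{k-1} N^{k-1}/(k-1)!) where N is the nilpotent superdiagonal part.

Assembling the blocks and conjugating back gives the entries of e^{tA} as shown above.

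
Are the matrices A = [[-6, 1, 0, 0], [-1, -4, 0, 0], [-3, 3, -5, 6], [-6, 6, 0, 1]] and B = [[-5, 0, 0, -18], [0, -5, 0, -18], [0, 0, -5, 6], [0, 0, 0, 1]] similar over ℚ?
Both have characteristic polynomial (x - 1)(x + 5)^3, but the minimal polynomial of A is (x - 1)(x + 5)^2 while the minimal polynomial of B is (x - 1)(x + 5). The minimal polynomial is a similarity invariant, so A and B are not similar.

No.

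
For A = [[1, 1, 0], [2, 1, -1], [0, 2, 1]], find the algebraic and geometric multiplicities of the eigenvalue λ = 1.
algebraic multiplicity 3, geometric multiplicity 1

The characteristic polynomial is (x - 1)^3, so the factor x - 1 appears with exponent 3: the algebraic multiplicity is 3.

rank(A - I) = 2, so the eigenspace has dimension 3 - 2 = 1: the geometric multiplicity is 1.

Since 1 < 3, A is not diagonalizable.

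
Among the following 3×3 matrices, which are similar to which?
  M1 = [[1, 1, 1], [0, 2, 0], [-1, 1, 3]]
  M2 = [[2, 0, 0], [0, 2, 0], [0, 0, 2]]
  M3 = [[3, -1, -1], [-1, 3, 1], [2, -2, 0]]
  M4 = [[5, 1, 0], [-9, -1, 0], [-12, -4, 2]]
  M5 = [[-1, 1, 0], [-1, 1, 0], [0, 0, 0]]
3 classes: {M1, M3, M4}, {M2}, {M5}

Characteristic polynomials: χ_{M1} = (x - 2)^3, χ_{M2} = (x - 2)^3, χ_{M3} = (x - 2)^3, χ_{M4} = (x - 2)^3, χ_{M5} = x^3.

{M1, M3, M4}: invariant factors x - 2, (x - 2)^2.

{M2}: invariant factors x - 2, x - 2, x - 2.

{M5}: invariant factors x, x^2.

Matrices are similar if and only if their invariant-factor lists agree; the partition into similarity classes is {M1, M3, M4}, {M2}, {M5}.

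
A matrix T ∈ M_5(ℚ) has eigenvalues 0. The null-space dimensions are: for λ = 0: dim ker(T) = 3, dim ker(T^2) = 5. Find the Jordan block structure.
Jordan blocks: (0, 2), (0, 2), (0, 1)

λ = 0: successive nullity increments [3, 2] count blocks of size ≥ k; block sizes are [2, 2, 1].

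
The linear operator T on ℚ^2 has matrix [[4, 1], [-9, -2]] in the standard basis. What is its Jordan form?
J = [[1, 1], [0, 1]]

The characteristic polynomial is det(xI - A) = (x - 1)^2, so the eigenvalues are 1 (algebraic multiplicity 2).

For λ = 1: rank(A - I) = 1, rank((A - I)^2) = 0. The eigenspace has dimension 2 - 1 = 1, so there is 1 Jordan block; the rank sequence gives block sizes [2].

Assembling the blocks gives the Jordan form J above.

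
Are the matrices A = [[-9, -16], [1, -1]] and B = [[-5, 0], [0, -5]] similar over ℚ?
No.

Both have characteristic polynomial (x + 5)^2, but the minimal polynomial of A is (x + 5)^2 while the minimal polynomial of B is x + 5. The minimal polynomial is a similarity invariant, so A and B are not similar.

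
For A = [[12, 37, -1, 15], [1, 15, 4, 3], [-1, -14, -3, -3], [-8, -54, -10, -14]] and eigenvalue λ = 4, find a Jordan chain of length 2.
We seek v_1 ∈ ker((A - 4I)^2) \ ker(A - 4I), then set v_{i+1} = (A - 4I) v_i.

One such chain is v_1 = [[-2, 0, 0, 1]]^T, v_2 = [[-1, 1, -1, -2]]^T. Check: (A - 4I) v_2 = [[0, 0, 0, 0]]^T = 0.

v_1 = [[-2, 0, 0, 1]]^T, v_2 = [[-1, 1, -1, -2]]^T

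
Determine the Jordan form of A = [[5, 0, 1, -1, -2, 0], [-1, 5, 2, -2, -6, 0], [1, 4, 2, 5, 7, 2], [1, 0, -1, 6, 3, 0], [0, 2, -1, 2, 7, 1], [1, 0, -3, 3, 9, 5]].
J = [[5, 1, 0, 0, 0, 0], [0, 5, 1, 0, 0, 0], [0, 0, 5, 0, 0, 0], [0, 0, 0, 5, 1, 0], [0, 0, 0, 0, 5, 1], [0, 0, 0, 0, 0, 5]]

The characteristic polynomial is det(xI - A) = (x - 5)^6, so the eigenvalues are 5 (algebraic multiplicity 6).

For λ = 5: rank(A - 5I) = 4, rank((A - 5I)^2) = 2, rank((A - 5I)^3) = 0. The eigenspace has dimension 6 - 4 = 2, so there are 2 Jordan blocks; the rank sequence gives block sizes [3, 3].

Assembling the blocks gives the Jordan form J above.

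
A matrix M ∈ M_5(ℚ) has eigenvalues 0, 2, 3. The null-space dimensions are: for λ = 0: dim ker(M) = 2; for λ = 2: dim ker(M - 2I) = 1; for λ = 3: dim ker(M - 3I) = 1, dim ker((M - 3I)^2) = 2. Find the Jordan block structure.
Jordan blocks: (0, 1), (0, 1), (2, 1), (3, 2)

λ = 0: successive nullity increments [2] count blocks of size ≥ k; block sizes are [1, 1].
λ = 2: successive nullity increments [1] count blocks of size ≥ k; block sizes are [1].
λ = 3: successive nullity increments [1, 1] count blocks of size ≥ k; block sizes are [2].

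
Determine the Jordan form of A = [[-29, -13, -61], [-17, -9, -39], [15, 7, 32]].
J = [[-2, 1, 0], [0, -2, 1], [0, 0, -2]]

The characteristic polynomial is det(xI - A) = (x + 2)^3, so the eigenvalues are -2 (algebraic multiplicity 3).

For λ = -2: rank(A + 2I) = 2, rank((A + 2I)^2) = 1, rank((A + 2I)^3) = 0. The eigenspace has dimension 3 - 2 = 1, so there is 1 Jordan block; the rank sequence gives block sizes [3].

Assembling the blocks gives the Jordan form J above.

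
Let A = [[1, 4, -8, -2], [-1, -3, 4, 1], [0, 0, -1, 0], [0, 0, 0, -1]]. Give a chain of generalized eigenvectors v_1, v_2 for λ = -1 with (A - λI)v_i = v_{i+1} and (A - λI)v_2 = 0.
We seek v_1 ∈ ker((A + I)^2) \ ker(A + I), then set v_{i+1} = (A + I) v_i.

One such chain is v_1 = [[-1, 1, 0, 0]]^T, v_2 = [[2, -1, 0, 0]]^T. Check: (A + I) v_2 = [[0, 0, 0, 0]]^T = 0.

v_1 = [[-1, 1, 0, 0]]^T, v_2 = [[2, -1, 0, 0]]^T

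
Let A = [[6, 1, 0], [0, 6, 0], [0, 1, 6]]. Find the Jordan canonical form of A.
J = [[6, 1, 0], [0, 6, 0], [0, 0, 6]]

The characteristic polynomial is det(xI - A) = (x - 6)^3, so the eigenvalues are 6 (algebraic multiplicity 3).

For λ = 6: rank(A - 6I) = 1, rank((A - 6I)^2) = 0. The eigenspace has dimension 3 - 1 = 2, so there are 2 Jordan blocks; the rank sequence gives block sizes [2, 1].

Assembling the blocks gives the Jordan form J above.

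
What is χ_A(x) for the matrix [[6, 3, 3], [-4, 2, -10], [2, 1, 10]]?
χ_A(x) = (x - 6)^3

xI - A = [[x - 6, -3, -3], [4, x - 2, 10], [-2, -1, x - 10]].

Expanding det(xI - A) along the first row:
det(xI - A) = + (x - 6)·det([[x - 2, 10], [-1, x - 10]]) - (-3)·det([[4, 10], [-2, x - 10]]) + (-3)·det([[4, x - 2], [-2, -1]]).

Evaluating gives χ_A(x) = x^3 - 18x^2 + 108x - 216 = (x - 6)^3.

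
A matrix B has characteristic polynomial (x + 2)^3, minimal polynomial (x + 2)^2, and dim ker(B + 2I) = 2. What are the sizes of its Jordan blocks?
λ = -2: algebraic multiplicity 3 (exponent in χ_B), largest block size 2 (exponent in m_B), 2 blocks (geometric multiplicity). These force block sizes [2, 1].

Jordan blocks: (-2, 2), (-2, 1)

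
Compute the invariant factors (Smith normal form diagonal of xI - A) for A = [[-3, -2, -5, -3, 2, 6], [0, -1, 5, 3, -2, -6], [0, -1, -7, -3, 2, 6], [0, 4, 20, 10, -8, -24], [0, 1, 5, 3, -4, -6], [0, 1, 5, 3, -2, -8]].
The Jordan structure of A has elementary divisors (x + 3), (x + 2)^2, (x + 2), (x + 2), (x + 2). Arranging the block sizes at each eigenvalue in decreasing order and taking row products gives the invariant factors.

Invariant factors (smallest first, each dividing the next): x + 2, x + 2, x + 2, (x + 2)^2(x + 3).

Check: the last factor (x + 2)^2(x + 3) is the minimal polynomial, and the product (x + 2)^5(x + 3) is the characteristic polynomial.

x + 2, x + 2, x + 2, (x + 2)^2(x + 3)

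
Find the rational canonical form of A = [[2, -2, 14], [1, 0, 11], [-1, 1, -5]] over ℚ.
R = [[0, 0, 4], [1, 0, 5], [0, 1, -3]]

The invariant factors of A (the non-unit diagonal entries of the Smith normal form of xI - A over ℚ[x]) are (x + 4)(x^2 - x - 1), each dividing the next. The characteristic polynomial is their product, (x + 4)(x^2 - x - 1).

The rational canonical form is the block-diagonal matrix of companion matrices C(f_i):
R = [[0, 0, 4], [1, 0, 5], [0, 1, -3]].

Note the characteristic polynomial does not split into linear factors over ℚ, so A has no Jordan form over ℚ; the rational canonical form exists over any field.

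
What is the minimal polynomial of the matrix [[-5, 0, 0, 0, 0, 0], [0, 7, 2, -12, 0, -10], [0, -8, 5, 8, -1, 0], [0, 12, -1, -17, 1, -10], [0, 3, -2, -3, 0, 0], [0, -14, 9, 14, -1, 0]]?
The characteristic polynomial factors as x^4(x + 5)^2. The minimal polynomial is ∏(x - λ)^{k_λ} where k_λ is the size of the largest Jordan block at λ.

For λ = -5: rank(A + 5I) = 4, and the largest Jordan block has size 1 (the smallest k with rank((A + 5I)^k) = rank((A + 5I)^(k+1))).
For λ = 0: rank(A) = 4, and the largest Jordan block has size 3 (the smallest k with rank(A^k) = rank(A^(k+1))).

So m_A(x) = x^3(x + 5).

m_A(x) = x^3(x + 5)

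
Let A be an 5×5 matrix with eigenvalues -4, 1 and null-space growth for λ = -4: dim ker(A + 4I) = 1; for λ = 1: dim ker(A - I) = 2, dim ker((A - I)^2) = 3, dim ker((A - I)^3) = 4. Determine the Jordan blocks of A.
Jordan blocks: (-4, 1), (1, 3), (1, 1)

λ = -4: successive nullity increments [1] count blocks of size ≥ k; block sizes are [1].
λ = 1: successive nullity increments [2, 1, 1] count blocks of size ≥ k; block sizes are [3, 1].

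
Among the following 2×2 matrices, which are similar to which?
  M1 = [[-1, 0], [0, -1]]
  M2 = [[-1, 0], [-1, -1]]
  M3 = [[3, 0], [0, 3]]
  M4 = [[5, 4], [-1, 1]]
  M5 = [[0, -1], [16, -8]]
5 classes: {M1}, {M2}, {M3}, {M4}, {M5}

Characteristic polynomials: χ_{M1} = (x + 1)^2, χ_{M2} = (x + 1)^2, χ_{M3} = (x - 3)^2, χ_{M4} = (x - 3)^2, χ_{M5} = (x + 4)^2.

{M1}: invariant factors x + 1, x + 1.

{M2}: invariant factors (x + 1)^2.

{M3}: invariant factors x - 3, x - 3.

{M4}: invariant factors (x - 3)^2.

{M5}: invariant factors (x + 4)^2.

Matrices are similar if and only if their invariant-factor lists agree; the partition into similarity classes is {M1}, {M2}, {M3}, {M4}, {M5}.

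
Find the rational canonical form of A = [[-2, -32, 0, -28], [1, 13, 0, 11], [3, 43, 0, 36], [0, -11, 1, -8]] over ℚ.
R = [[0, 0, 0, -6], [1, 0, 0, 11], [0, 1, 0, -3], [0, 0, 1, 3]]

The invariant factors of A (the non-unit diagonal entries of the Smith normal form of xI - A over ℚ[x]) are (x - 3)(x^3 + 3x - 2), each dividing the next. The characteristic polynomial is their product, (x - 3)(x^3 + 3x - 2).

The rational canonical form is the block-diagonal matrix of companion matrices C(f_i):
R = [[0, 0, 0, -6], [1, 0, 0, 11], [0, 1, 0, -3], [0, 0, 1, 3]].

Note the characteristic polynomial does not split into linear factors over ℚ, so A has no Jordan form over ℚ; the rational canonical form exists over any field.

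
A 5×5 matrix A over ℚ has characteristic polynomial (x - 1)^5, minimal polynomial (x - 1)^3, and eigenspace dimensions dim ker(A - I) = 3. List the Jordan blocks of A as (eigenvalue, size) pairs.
Jordan blocks: (1, 3), (1, 1), (1, 1)

λ = 1: algebraic multiplicity 5 (exponent in χ_A), largest block size 3 (exponent in m_A), 3 blocks (geometric multiplicity). These force block sizes [3, 1, 1].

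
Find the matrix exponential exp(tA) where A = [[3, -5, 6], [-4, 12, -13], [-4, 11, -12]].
e^{tA} = [[(2*t + 1)*e^{t}, t*(t - 10)*e^{t}/2, t*(12 - t)*e^{t}/2], [-4*t*e^{t}, (-t^2 + 11*t + 1)*e^{t}, t*(t - 13)*e^{t}], [-4*t*e^{t}, t*(11 - t)*e^{t}, (t^2 - 13*t + 1)*e^{t}]]

A has Jordan form J = [[1, 1, 0], [0, 1, 1], [0, 0, 1]] with A = PJP^{-1}, so e^{tA} = P e^{tJ} P^{-1}.

For a Jordan block J_k(λ), e^{tJ_k(λ)} = e^{λt} · (I + tN + t^2 N^2/2! + ... + t^{k-1} N^{k-1}/(k-1)!) where N is the nilpotent superdiagonal part.

Assembling the blocks and conjugating back gives the entries of e^{tA} as shown above.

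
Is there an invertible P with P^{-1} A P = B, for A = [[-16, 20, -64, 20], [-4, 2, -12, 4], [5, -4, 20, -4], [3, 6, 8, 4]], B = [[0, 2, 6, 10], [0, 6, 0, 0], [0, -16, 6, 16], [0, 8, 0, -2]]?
No.

Both have characteristic polynomial x(x - 6)^2(x + 2), but the minimal polynomial of A is x(x - 6)^2(x + 2) while the minimal polynomial of B is x(x - 6)(x + 2). The minimal polynomial is a similarity invariant, so A and B are not similar.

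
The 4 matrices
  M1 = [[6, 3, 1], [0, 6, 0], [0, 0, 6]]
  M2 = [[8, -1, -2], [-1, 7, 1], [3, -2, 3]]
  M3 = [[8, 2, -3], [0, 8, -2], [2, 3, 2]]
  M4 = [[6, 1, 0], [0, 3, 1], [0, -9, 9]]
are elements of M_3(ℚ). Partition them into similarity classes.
Characteristic polynomials: χ_{M1} = (x - 6)^3, χ_{M2} = (x - 6)^3, χ_{M3} = (x - 6)^3, χ_{M4} = (x - 6)^3.

{M1}: invariant factors x - 6, (x - 6)^2.

{M2, M3, M4}: invariant factors (x - 6)^3.

Matrices are similar if and only if their invariant-factor lists agree; the partition into similarity classes is {M1}, {M2, M3, M4}.

2 classes: {M1}, {M2, M3, M4}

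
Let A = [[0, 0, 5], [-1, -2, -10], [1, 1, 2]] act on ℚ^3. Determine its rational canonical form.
The invariant factors of A (the non-unit diagonal entries of the Smith normal form of xI - A over ℚ[x]) are x^3 + x - 5, each dividing the next. The characteristic polynomial is their product, x^3 + x - 5.

The rational canonical form is the block-diagonal matrix of companion matrices C(f_i):
R = [[0, 0, 5], [1, 0, -1], [0, 1, 0]].

Note the characteristic polynomial does not split into linear factors over ℚ, so A has no Jordan form over ℚ; the rational canonical form exists over any field.

R = [[0, 0, 5], [1, 0, -1], [0, 1, 0]]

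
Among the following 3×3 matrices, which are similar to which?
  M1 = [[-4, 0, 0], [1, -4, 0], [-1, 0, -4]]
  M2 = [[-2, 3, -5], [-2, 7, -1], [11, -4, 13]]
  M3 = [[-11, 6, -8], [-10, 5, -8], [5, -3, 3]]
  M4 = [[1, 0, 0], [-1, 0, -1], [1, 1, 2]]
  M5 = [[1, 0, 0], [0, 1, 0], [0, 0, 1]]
5 classes: {M1}, {M2}, {M3}, {M4}, {M5}

Characteristic polynomials: χ_{M1} = (x + 4)^3, χ_{M2} = (x - 6)^3, χ_{M3} = (x + 1)^3, χ_{M4} = (x - 1)^3, χ_{M5} = (x - 1)^3.

{M1}: invariant factors x + 4, (x + 4)^2.

{M2}: invariant factors (x - 6)^3.

{M3}: invariant factors x + 1, (x + 1)^2.

{M4}: invariant factors x - 1, (x - 1)^2.

{M5}: invariant factors x - 1, x - 1, x - 1.

Matrices are similar if and only if their invariant-factor lists agree; the partition into similarity classes is {M1}, {M2}, {M3}, {M4}, {M5}.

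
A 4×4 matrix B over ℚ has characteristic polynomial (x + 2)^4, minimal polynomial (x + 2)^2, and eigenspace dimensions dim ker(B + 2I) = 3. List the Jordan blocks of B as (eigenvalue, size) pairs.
Jordan blocks: (-2, 2), (-2, 1), (-2, 1)

λ = -2: algebraic multiplicity 4 (exponent in χ_B), largest block size 2 (exponent in m_B), 3 blocks (geometric multiplicity). These force block sizes [2, 1, 1].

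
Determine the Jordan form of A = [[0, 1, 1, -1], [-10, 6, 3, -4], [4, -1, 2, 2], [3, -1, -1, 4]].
J = [[3, 1, 0, 0], [0, 3, 0, 0], [0, 0, 3, 1], [0, 0, 0, 3]]

The characteristic polynomial is det(xI - A) = (x - 3)^4, so the eigenvalues are 3 (algebraic multiplicity 4).

For λ = 3: rank(A - 3I) = 2, rank((A - 3I)^2) = 0. The eigenspace has dimension 4 - 2 = 2, so there are 2 Jordan blocks; the rank sequence gives block sizes [2, 2].

Assembling the blocks gives the Jordan form J above.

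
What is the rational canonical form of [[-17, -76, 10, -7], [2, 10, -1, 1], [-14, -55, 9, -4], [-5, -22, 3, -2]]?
The invariant factors of A (the non-unit diagonal entries of the Smith normal form of xI - A over ℚ[x]) are x(x^3 - x - 5), each dividing the next. The characteristic polynomial is their product, x(x^3 - x - 5).

The rational canonical form is the block-diagonal matrix of companion matrices C(f_i):
R = [[0, 0, 0, 0], [1, 0, 0, 5], [0, 1, 0, 1], [0, 0, 1, 0]].

Note the characteristic polynomial does not split into linear factors over ℚ, so A has no Jordan form over ℚ; the rational canonical form exists over any field.

R = [[0, 0, 0, 0], [1, 0, 0, 5], [0, 1, 0, 1], [0, 0, 1, 0]]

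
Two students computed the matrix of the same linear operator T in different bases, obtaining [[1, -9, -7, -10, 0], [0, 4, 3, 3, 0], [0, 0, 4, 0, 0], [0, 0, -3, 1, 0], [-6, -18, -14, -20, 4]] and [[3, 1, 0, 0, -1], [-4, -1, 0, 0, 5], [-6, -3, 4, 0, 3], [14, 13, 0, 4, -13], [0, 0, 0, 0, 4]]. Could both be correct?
Two matrices over a field are similar if and only if they have the same invariant factors.

Both A and B have characteristic polynomial (x - 4)^3(x - 1)^2 and minimal polynomial (x - 4)(x - 1)^2. Computing further, both have invariant factors x - 4, x - 4, (x - 4)(x - 1)^2. Hence A and B are similar.

Yes.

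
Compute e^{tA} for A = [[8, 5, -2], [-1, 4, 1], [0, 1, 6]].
e^{tA} = [[(-t^2 + 4*t + 2)*e^{6*t}/2, t*(5 - t)*e^{6*t}, t*(t - 4)*e^{6*t}/2], [-t*e^{6*t}, (1 - 2*t)*e^{6*t}, t*e^{6*t}], [-t^2*e^{6*t}/2, t*(1 - t)*e^{6*t}, (t^2 + 2)*e^{6*t}/2]]

A has Jordan form J = [[6, 1, 0], [0, 6, 1], [0, 0, 6]] with A = PJP^{-1}, so e^{tA} = P e^{tJ} P^{-1}.

For a Jordan block J_k(λ), e^{tJ_k(λ)} = e^{λt} · (I + tN + t^2 N^2/2! + ... + t^{k-1} N^{k-1}/(k-1)!) where N is the nilpotent superdiagonal part.

Assembling the blocks and conjugating back gives the entries of e^{tA} as shown above.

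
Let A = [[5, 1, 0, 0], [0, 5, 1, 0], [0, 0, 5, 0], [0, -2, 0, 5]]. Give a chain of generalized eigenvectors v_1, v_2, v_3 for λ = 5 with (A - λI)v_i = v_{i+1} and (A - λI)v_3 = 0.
We seek v_1 ∈ ker((A - 5I)^3) \ ker((A - 5I)^2), then set v_{i+1} = (A - 5I) v_i.

One such chain is v_1 = [[0, 0, 1, 1]]^T, v_2 = [[0, 1, 0, 0]]^T, v_3 = [[1, 0, 0, -2]]^T. Check: (A - 5I) v_3 = [[0, 0, 0, 0]]^T = 0.

v_1 = [[0, 0, 1, 1]]^T, v_2 = [[0, 1, 0, 0]]^T, v_3 = [[1, 0, 0, -2]]^T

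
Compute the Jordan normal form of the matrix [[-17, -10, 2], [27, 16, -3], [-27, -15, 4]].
J = [[1, 1, 0], [0, 1, 0], [0, 0, 1]]

The characteristic polynomial is det(xI - A) = (x - 1)^3, so the eigenvalues are 1 (algebraic multiplicity 3).

For λ = 1: rank(A - I) = 1, rank((A - I)^2) = 0. The eigenspace has dimension 3 - 1 = 2, so there are 2 Jordan blocks; the rank sequence gives block sizes [2, 1].

Assembling the blocks gives the Jordan form J above.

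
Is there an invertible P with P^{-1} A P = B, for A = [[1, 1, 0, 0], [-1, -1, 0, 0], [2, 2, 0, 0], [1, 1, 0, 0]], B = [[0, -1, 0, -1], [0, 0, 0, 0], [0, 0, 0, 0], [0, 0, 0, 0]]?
Two matrices over a field are similar if and only if they have the same invariant factors.

Both A and B have characteristic polynomial x^4 and minimal polynomial x^2. Computing further, both have invariant factors x, x, x^2. Hence A and B are similar.

Yes.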